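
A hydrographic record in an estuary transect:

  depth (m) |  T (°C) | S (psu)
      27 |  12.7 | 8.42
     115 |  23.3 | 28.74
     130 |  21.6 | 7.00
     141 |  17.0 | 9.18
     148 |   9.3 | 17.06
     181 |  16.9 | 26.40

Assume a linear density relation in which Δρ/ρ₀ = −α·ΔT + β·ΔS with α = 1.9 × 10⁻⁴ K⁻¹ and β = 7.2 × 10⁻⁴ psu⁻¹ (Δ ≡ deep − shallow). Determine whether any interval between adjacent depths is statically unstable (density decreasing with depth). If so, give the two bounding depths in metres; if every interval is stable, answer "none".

Evaluate Δρ/ρ₀ = −αΔT + βΔS across each adjacent pair:
  27–115 m: −αΔT+βΔS = −(1.9 × 10⁻⁴)(+10.6)+(7.2 × 10⁻⁴)(+20.32) = 0.013 → stable
  115–130 m: −αΔT+βΔS = −(1.9 × 10⁻⁴)(-1.7)+(7.2 × 10⁻⁴)(-21.74) = -0.015 → UNSTABLE
  130–141 m: −αΔT+βΔS = −(1.9 × 10⁻⁴)(-4.6)+(7.2 × 10⁻⁴)(+2.18) = 2.4 × 10⁻³ → stable
  141–148 m: −αΔT+βΔS = −(1.9 × 10⁻⁴)(-7.7)+(7.2 × 10⁻⁴)(+7.88) = 7.1 × 10⁻³ → stable
  148–181 m: −αΔT+βΔS = −(1.9 × 10⁻⁴)(+7.6)+(7.2 × 10⁻⁴)(+9.34) = 5.3 × 10⁻³ → stable
The 115–130 m interval has Δρ < 0: lighter water underlies denser water.

115–130 m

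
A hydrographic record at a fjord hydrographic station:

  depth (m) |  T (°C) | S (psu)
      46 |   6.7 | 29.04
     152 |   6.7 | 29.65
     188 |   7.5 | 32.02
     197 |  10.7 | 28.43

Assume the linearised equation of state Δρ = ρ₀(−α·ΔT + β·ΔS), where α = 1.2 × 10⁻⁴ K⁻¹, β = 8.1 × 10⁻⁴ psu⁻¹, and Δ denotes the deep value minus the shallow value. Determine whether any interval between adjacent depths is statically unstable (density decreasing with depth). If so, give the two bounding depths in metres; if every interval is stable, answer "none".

188–197 m

Evaluate Δρ/ρ₀ = −αΔT + βΔS across each adjacent pair:
  46–152 m: −αΔT+βΔS = −(1.2 × 10⁻⁴)(+0.0)+(8.1 × 10⁻⁴)(+0.61) = 4.9 × 10⁻⁴ → stable
  152–188 m: −αΔT+βΔS = −(1.2 × 10⁻⁴)(+0.8)+(8.1 × 10⁻⁴)(+2.37) = 1.8 × 10⁻³ → stable
  188–197 m: −αΔT+βΔS = −(1.2 × 10⁻⁴)(+3.2)+(8.1 × 10⁻⁴)(-3.59) = -3.3 × 10⁻³ → UNSTABLE
The 188–197 m interval has Δρ < 0: lighter water underlies denser water.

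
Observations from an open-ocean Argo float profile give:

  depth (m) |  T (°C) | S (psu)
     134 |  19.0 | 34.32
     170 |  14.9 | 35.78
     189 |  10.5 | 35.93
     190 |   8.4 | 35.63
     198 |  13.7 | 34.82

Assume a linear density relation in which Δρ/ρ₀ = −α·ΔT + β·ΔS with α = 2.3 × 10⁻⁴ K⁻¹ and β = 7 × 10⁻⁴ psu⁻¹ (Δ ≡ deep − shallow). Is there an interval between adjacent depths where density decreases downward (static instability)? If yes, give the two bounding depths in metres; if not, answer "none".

Evaluate Δρ/ρ₀ = −αΔT + βΔS across each adjacent pair:
  134–170 m: −αΔT+βΔS = −(2.3 × 10⁻⁴)(-4.1)+(7 × 10⁻⁴)(+1.46) = 2.0 × 10⁻³ → stable
  170–189 m: −αΔT+βΔS = −(2.3 × 10⁻⁴)(-4.4)+(7 × 10⁻⁴)(+0.15) = 1.1 × 10⁻³ → stable
  189–190 m: −αΔT+βΔS = −(2.3 × 10⁻⁴)(-2.1)+(7 × 10⁻⁴)(-0.30) = 2.7 × 10⁻⁴ → stable
  190–198 m: −αΔT+βΔS = −(2.3 × 10⁻⁴)(+5.3)+(7 × 10⁻⁴)(-0.81) = -1.8 × 10⁻³ → UNSTABLE
The 190–198 m interval has Δρ < 0: lighter water underlies denser water.

190–198 m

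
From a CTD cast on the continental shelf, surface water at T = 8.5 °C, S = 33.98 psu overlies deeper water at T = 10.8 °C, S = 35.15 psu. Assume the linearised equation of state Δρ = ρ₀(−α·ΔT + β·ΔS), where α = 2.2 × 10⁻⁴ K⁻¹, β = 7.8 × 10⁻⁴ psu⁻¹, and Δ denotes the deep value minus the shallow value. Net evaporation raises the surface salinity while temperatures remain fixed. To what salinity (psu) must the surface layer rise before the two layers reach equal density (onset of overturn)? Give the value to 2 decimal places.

Neutral buoyancy requires −α(T_deep − T_surf) + β(S_deep − S_surf′) = 0.
S_surf′ = S_deep − (α/β)·ΔT = 35.15 − (2.2 × 10⁻⁴/7.8 × 10⁻⁴)·(+2.3) = 34.5013 psu.
Increase required: 34.5013 − 33.98 = 0.5213 psu.

34.50 psu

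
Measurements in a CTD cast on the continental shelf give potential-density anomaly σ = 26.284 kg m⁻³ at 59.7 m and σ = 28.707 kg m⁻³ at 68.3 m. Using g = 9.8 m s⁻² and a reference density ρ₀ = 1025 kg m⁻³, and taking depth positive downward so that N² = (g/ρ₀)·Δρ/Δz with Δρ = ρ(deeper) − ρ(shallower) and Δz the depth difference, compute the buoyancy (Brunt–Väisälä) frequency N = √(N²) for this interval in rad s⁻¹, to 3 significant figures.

0.0519 rad s⁻¹

Δρ = 1028.707 − 1026.284 = 2.423 kg m⁻³ over Δz = 68.3 − 59.7 = 8.6 m.
N² = (9.8/1025) × (2.423/8.6) = 2.6937 × 10⁻³ s⁻².
N = √(2.6937 × 10⁻³) = 0.051901 rad s⁻¹ ≈ 0.0519 rad s⁻¹.
A positive N² confirms static stability across the interval.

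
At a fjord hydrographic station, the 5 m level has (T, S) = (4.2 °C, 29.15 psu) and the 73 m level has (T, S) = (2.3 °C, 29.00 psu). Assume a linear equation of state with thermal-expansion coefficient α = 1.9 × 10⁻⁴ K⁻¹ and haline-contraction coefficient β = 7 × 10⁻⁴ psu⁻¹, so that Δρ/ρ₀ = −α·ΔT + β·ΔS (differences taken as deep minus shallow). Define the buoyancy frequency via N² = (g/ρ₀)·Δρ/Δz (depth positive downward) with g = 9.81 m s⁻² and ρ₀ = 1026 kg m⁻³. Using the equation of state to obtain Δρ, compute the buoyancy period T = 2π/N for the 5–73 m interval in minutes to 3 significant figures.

17.2 min

ΔT = -1.9 K, ΔS = -0.15 psu (deep − shallow).
Δρ/ρ₀ = −αΔT + βΔS = 3.61 × 10⁻⁴ − 1.05 × 10⁻⁴ = 2.56 × 10⁻⁴, so Δρ ≈ 0.2627 kg m⁻³.
N² = (g/ρ₀)·Δρ/Δz = g·(Δρ/ρ₀)/Δz = 9.81 × 2.56 × 10⁻⁴ / 68 = 3.6932 × 10⁻⁵ s⁻².
N = √(3.6932 × 10⁻⁵) = 6.0772 × 10⁻³ rad s⁻¹ → T = 2π/N = 1.0339 × 10³ s = 17.232 min ≈ 17.2 min.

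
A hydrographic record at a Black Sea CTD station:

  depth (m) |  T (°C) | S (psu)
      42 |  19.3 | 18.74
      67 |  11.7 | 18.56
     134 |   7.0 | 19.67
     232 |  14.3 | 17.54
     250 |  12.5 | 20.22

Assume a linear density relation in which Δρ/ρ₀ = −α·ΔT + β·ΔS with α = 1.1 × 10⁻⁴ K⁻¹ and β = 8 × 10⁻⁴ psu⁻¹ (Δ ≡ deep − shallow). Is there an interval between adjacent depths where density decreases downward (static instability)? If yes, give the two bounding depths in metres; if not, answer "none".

134–232 m

Evaluate Δρ/ρ₀ = −αΔT + βΔS across each adjacent pair:
  42–67 m: −αΔT+βΔS = −(1.1 × 10⁻⁴)(-7.6)+(8 × 10⁻⁴)(-0.18) = 6.9 × 10⁻⁴ → stable
  67–134 m: −αΔT+βΔS = −(1.1 × 10⁻⁴)(-4.7)+(8 × 10⁻⁴)(+1.11) = 1.4 × 10⁻³ → stable
  134–232 m: −αΔT+βΔS = −(1.1 × 10⁻⁴)(+7.3)+(8 × 10⁻⁴)(-2.13) = -2.5 × 10⁻³ → UNSTABLE
  232–250 m: −αΔT+βΔS = −(1.1 × 10⁻⁴)(-1.8)+(8 × 10⁻⁴)(+2.68) = 2.3 × 10⁻³ → stable
The 134–232 m interval has Δρ < 0: lighter water underlies denser water.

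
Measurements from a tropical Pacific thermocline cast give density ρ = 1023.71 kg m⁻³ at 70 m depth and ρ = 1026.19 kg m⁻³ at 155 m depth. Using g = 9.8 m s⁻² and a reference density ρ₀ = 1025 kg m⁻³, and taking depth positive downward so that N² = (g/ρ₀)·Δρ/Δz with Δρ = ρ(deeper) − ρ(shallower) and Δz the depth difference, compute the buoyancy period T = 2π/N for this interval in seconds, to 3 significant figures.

376 s

Δρ = 1026.19 − 1023.71 = 2.48 kg m⁻³ over Δz = 155 − 70 = 85 m.
N² = (9.8/1025) × (2.48/85) = 2.7896 × 10⁻⁴ s⁻².
N = √(2.7896 × 10⁻⁴) = 0.016702 rad s⁻¹, so T = 2π/N = 376.19 s ≈ 376 s.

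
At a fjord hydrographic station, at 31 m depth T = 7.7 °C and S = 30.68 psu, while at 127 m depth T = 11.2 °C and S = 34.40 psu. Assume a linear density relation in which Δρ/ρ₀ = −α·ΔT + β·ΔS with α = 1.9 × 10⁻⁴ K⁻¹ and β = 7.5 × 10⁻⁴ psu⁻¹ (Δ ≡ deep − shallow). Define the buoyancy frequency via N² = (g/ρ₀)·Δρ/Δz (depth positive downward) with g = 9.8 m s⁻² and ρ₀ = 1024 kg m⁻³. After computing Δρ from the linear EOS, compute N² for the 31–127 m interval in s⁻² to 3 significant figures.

ΔT = +3.5 K, ΔS = +3.72 psu (deep − shallow).
Δρ/ρ₀ = −αΔT + βΔS = -6.65 × 10⁻⁴ + 2.79 × 10⁻³ = 2.125 × 10⁻³, so Δρ ≈ 2.176 kg m⁻³.
N² = (g/ρ₀)·Δρ/Δz = g·(Δρ/ρ₀)/Δz = 9.8 × 2.125 × 10⁻³ / 96 = 2.1693 × 10⁻⁴ s⁻² ≈ 2.17 × 10⁻⁴ s⁻².

2.17 × 10⁻⁴ s⁻²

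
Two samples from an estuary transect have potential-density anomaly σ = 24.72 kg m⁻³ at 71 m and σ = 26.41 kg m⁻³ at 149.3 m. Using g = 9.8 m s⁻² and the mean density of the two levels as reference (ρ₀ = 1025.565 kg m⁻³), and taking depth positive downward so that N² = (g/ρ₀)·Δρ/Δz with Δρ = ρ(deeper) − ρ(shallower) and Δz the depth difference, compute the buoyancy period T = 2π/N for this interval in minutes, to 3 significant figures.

Δρ = 1026.41 − 1024.72 = 1.69 kg m⁻³ over Δz = 149.3 − 71 = 78.3 m.
N² = (9.8/1025.565) × (1.69/78.3) = 2.0625 × 10⁻⁴ s⁻².
N = √(2.0625 × 10⁻⁴) = 0.014361 rad s⁻¹, so T = 2π/N = 437.52 s = 7.2920 min ≈ 7.29 min.

7.29 min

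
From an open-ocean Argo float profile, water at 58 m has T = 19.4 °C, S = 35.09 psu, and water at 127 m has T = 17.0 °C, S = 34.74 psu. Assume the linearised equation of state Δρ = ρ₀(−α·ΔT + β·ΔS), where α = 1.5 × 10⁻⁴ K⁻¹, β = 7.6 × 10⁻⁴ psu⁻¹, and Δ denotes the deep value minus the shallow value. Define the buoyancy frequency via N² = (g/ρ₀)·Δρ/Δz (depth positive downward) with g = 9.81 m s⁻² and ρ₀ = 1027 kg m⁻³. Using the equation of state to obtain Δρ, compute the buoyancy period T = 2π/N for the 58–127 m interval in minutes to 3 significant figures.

ΔT = -2.4 K, ΔS = -0.35 psu (deep − shallow).
Δρ/ρ₀ = −αΔT + βΔS = 3.60 × 10⁻⁴ − 2.66 × 10⁻⁴ = 9.40 × 10⁻⁵, so Δρ ≈ 0.09654 kg m⁻³.
N² = (g/ρ₀)·Δρ/Δz = g·(Δρ/ρ₀)/Δz = 9.81 × 9.40 × 10⁻⁵ / 69 = 1.3364 × 10⁻⁵ s⁻².
N = √(1.3364 × 10⁻⁵) = 3.6557 × 10⁻³ rad s⁻¹ → T = 2π/N = 1.7187 × 10³ s = 28.645 min ≈ 28.6 min.

28.6 min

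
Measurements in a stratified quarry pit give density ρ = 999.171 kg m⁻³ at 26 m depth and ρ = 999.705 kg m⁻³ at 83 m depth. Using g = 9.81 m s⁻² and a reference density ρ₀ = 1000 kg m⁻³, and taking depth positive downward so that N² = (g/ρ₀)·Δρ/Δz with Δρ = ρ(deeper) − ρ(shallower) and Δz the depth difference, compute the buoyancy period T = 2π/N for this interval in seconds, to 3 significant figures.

Δρ = 999.705 − 999.171 = 0.534 kg m⁻³ over Δz = 83 − 26 = 57 m.
N² = (9.81/1000) × (0.534/57) = 9.1904 × 10⁻⁵ s⁻².
N = √(9.1904 × 10⁻⁵) = 9.5867 × 10⁻³ rad s⁻¹, so T = 2π/N = 655.41 s ≈ 655 s.
A positive N² confirms static stability across the interval.

655 s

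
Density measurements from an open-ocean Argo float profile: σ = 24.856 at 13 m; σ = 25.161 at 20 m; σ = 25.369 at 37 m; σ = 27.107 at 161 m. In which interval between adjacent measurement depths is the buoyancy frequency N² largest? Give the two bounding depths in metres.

Compute the density gradient over each adjacent pair:
  13–20 m: Δρ/Δz = 0.305/7 = 0.044 kg m⁻⁴
  20–37 m: Δρ/Δz = 0.208/17 = 0.012 kg m⁻⁴
  37–161 m: Δρ/Δz = 1.738/124 = 0.014 kg m⁻⁴
The largest gradient is in the 13–20 m interval — the pycnocline.

13–20 m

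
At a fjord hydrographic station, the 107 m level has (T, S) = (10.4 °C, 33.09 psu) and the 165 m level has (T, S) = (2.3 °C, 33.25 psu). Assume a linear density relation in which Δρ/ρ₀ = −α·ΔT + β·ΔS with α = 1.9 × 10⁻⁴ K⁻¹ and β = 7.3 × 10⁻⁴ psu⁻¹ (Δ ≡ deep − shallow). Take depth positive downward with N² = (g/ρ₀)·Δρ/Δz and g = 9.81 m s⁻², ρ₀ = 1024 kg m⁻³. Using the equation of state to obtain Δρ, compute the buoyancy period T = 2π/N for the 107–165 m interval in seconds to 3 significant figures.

375 s

ΔT = -8.1 K, ΔS = +0.16 psu (deep − shallow).
Δρ/ρ₀ = −αΔT + βΔS = 1.539 × 10⁻³ + 1.168 × 10⁻⁴ = 1.6558 × 10⁻³, so Δρ ≈ 1.696 kg m⁻³.
N² = (g/ρ₀)·Δρ/Δz = g·(Δρ/ρ₀)/Δz = 9.81 × 1.6558 × 10⁻³ / 58 = 2.8006 × 10⁻⁴ s⁻².
N = √(2.8006 × 10⁻⁴) = 0.016735 rad s⁻¹ → T = 2π/N = 375.45 s ≈ 375 s.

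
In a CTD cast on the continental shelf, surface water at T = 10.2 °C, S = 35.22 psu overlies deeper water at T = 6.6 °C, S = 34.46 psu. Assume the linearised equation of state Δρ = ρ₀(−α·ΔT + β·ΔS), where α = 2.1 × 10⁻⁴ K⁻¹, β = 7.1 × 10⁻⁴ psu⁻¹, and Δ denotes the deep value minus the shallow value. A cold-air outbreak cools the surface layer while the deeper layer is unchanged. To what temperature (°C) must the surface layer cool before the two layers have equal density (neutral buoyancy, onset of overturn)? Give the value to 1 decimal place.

Neutral buoyancy requires Δρ = 0, i.e. −α(T_deep − T_surf′) + β(S_deep − S_surf) = 0.
T_surf′ = T_deep − (β/α)·ΔS = 6.6 − (7.1 × 10⁻⁴/2.1 × 10⁻⁴)·(-0.76) = 9.170 °C.
Cooling required: 10.2 − (9.170) = 1.030 °C.

9.2 °C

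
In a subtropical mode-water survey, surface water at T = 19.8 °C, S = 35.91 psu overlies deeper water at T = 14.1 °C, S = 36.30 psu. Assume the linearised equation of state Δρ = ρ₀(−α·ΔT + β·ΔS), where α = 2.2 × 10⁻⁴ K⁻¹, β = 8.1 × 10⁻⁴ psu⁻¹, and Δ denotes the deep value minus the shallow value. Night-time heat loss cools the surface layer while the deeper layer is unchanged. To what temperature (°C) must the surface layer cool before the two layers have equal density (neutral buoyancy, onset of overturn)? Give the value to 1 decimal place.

Neutral buoyancy requires Δρ = 0, i.e. −α(T_deep − T_surf′) + β(S_deep − S_surf) = 0.
T_surf′ = T_deep − (β/α)·ΔS = 14.1 − (8.1 × 10⁻⁴/2.2 × 10⁻⁴)·(+0.39) = 12.664 °C.
Cooling required: 19.8 − (12.664) = 7.136 °C.

12.7 °C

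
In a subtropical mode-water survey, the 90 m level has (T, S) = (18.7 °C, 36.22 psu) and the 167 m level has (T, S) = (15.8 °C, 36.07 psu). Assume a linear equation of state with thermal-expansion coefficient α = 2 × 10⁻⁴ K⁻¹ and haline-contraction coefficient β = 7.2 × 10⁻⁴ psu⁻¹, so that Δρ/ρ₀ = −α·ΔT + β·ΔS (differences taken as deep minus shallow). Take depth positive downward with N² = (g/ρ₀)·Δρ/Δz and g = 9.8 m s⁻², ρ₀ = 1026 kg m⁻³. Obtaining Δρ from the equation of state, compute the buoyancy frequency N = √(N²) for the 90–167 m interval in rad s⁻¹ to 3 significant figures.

ΔT = -2.9 K, ΔS = -0.15 psu (deep − shallow).
Δρ/ρ₀ = −αΔT + βΔS = 5.80 × 10⁻⁴ − 1.08 × 10⁻⁴ = 4.72 × 10⁻⁴, so Δρ ≈ 0.4843 kg m⁻³.
N² = (g/ρ₀)·Δρ/Δz = g·(Δρ/ρ₀)/Δz = 9.8 × 4.72 × 10⁻⁴ / 77 = 6.0073 × 10⁻⁵ s⁻².
N = √(6.0073 × 10⁻⁵) = 7.7507 × 10⁻³ rad s⁻¹ ≈ 7.75 × 10⁻³ rad s⁻¹.

7.75 × 10⁻³ rad s⁻¹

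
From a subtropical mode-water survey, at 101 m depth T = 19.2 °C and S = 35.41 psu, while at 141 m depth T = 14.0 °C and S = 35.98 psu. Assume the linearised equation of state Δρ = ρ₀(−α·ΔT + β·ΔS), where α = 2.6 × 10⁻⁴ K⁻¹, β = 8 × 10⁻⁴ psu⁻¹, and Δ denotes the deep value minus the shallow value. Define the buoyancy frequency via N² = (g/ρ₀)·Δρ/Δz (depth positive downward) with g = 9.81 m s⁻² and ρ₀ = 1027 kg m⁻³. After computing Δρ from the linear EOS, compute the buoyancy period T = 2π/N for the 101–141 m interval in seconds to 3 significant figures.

ΔT = -5.2 K, ΔS = +0.57 psu (deep − shallow).
Δρ/ρ₀ = −αΔT + βΔS = 1.352 × 10⁻³ + 4.56 × 10⁻⁴ = 1.808 × 10⁻³, so Δρ ≈ 1.857 kg m⁻³.
N² = (g/ρ₀)·Δρ/Δz = g·(Δρ/ρ₀)/Δz = 9.81 × 1.808 × 10⁻³ / 40 = 4.4341 × 10⁻⁴ s⁻².
N = √(4.4341 × 10⁻⁴) = 0.021057 rad s⁻¹ → T = 2π/N = 298.39 s ≈ 298 s.

298 s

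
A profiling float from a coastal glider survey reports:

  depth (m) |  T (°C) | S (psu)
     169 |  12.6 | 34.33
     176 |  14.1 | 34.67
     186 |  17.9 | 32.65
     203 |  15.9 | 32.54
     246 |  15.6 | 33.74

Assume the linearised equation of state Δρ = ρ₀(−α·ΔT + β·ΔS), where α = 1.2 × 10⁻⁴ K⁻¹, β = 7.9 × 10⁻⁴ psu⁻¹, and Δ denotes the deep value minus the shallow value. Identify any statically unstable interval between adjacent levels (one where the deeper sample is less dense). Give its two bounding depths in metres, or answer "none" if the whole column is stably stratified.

176–186 m

Evaluate Δρ/ρ₀ = −αΔT + βΔS across each adjacent pair:
  169–176 m: −αΔT+βΔS = −(1.2 × 10⁻⁴)(+1.5)+(7.9 × 10⁻⁴)(+0.34) = 8.9 × 10⁻⁵ → stable
  176–186 m: −αΔT+βΔS = −(1.2 × 10⁻⁴)(+3.8)+(7.9 × 10⁻⁴)(-2.02) = -2.1 × 10⁻³ → UNSTABLE
  186–203 m: −αΔT+βΔS = −(1.2 × 10⁻⁴)(-2.0)+(7.9 × 10⁻⁴)(-0.11) = 1.5 × 10⁻⁴ → stable
  203–246 m: −αΔT+βΔS = −(1.2 × 10⁻⁴)(-0.3)+(7.9 × 10⁻⁴)(+1.20) = 9.8 × 10⁻⁴ → stable
The 176–186 m interval has Δρ < 0: lighter water underlies denser water.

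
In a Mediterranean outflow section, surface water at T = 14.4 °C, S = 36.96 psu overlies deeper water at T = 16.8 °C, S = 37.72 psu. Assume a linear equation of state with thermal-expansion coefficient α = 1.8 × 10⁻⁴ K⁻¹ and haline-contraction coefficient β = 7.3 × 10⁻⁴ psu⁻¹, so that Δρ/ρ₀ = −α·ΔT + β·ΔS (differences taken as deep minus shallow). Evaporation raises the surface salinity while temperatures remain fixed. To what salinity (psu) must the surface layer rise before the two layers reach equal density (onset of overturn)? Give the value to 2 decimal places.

Neutral buoyancy requires −α(T_deep − T_surf) + β(S_deep − S_surf′) = 0.
S_surf′ = S_deep − (α/β)·ΔT = 37.72 − (1.8 × 10⁻⁴/7.3 × 10⁻⁴)·(+2.4) = 37.1282 psu.
Increase required: 37.1282 − 36.96 = 0.1682 psu.

37.13 psu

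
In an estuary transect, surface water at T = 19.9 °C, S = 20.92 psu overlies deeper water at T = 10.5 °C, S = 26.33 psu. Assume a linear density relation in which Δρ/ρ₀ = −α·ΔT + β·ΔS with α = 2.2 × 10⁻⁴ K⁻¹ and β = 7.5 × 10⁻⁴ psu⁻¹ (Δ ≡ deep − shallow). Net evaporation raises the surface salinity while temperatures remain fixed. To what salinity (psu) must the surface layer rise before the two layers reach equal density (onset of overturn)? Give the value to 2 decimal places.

29.09 psu

Neutral buoyancy requires −α(T_deep − T_surf) + β(S_deep − S_surf′) = 0.
S_surf′ = S_deep − (α/β)·ΔT = 26.33 − (2.2 × 10⁻⁴/7.5 × 10⁻⁴)·(-9.4) = 29.0873 psu.
Increase required: 29.0873 − 20.92 = 8.1673 psu.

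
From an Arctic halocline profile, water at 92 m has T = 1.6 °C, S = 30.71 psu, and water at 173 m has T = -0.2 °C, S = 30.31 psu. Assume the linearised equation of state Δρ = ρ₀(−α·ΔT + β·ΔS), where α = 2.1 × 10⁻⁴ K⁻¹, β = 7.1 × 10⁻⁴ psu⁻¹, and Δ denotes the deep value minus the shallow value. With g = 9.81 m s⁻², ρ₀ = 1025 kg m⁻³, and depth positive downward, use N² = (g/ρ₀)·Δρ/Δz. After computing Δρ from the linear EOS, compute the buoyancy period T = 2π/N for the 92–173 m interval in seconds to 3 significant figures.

1.86 × 10³ s

ΔT = -1.8 K, ΔS = -0.40 psu (deep − shallow).
Δρ/ρ₀ = −αΔT + βΔS = 3.78 × 10⁻⁴ − 2.84 × 10⁻⁴ = 9.40 × 10⁻⁵, so Δρ ≈ 0.09635 kg m⁻³.
N² = (g/ρ₀)·Δρ/Δz = g·(Δρ/ρ₀)/Δz = 9.81 × 9.40 × 10⁻⁵ / 81 = 1.1384 × 10⁻⁵ s⁻².
N = √(1.1384 × 10⁻⁵) = 3.3740 × 10⁻³ rad s⁻¹ → T = 2π/N = 1.8622 × 10³ s ≈ 1.86 × 10³ s.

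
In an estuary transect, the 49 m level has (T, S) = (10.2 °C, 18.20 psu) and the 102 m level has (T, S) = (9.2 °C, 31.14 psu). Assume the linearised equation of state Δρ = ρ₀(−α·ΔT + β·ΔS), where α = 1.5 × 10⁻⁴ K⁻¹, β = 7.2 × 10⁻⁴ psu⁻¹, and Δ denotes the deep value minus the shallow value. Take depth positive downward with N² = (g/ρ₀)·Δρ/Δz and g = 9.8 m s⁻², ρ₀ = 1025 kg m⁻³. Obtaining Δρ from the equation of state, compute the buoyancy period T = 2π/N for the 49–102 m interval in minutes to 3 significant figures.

ΔT = -1.0 K, ΔS = +12.94 psu (deep − shallow).
Δρ/ρ₀ = −αΔT + βΔS = 1.50 × 10⁻⁴ + 9.3168 × 10⁻³ = 9.4668 × 10⁻³, so Δρ ≈ 9.703 kg m⁻³.
N² = (g/ρ₀)·Δρ/Δz = g·(Δρ/ρ₀)/Δz = 9.8 × 9.4668 × 10⁻³ / 53 = 1.7505 × 10⁻³ s⁻².
N = √(1.7505 × 10⁻³) = 0.041839 rad s⁻¹ → T = 2π/N = 150.18 s = 2.5030 min ≈ 2.50 min.

2.50 min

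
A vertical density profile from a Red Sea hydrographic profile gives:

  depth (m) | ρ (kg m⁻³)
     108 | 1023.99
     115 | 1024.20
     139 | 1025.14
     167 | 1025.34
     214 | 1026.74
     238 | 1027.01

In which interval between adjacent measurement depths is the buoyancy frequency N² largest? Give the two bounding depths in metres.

Compute the density gradient over each adjacent pair:
  108–115 m: Δρ/Δz = 0.21/7 = 0.030 kg m⁻⁴
  115–139 m: Δρ/Δz = 0.94/24 = 0.039 kg m⁻⁴
  139–167 m: Δρ/Δz = 0.20/28 = 7.1 × 10⁻³ kg m⁻⁴
  167–214 m: Δρ/Δz = 1.40/47 = 0.030 kg m⁻⁴
  214–238 m: Δρ/Δz = 0.27/24 = 0.011 kg m⁻⁴
The largest gradient is in the 115–139 m interval — the pycnocline.

115–139 m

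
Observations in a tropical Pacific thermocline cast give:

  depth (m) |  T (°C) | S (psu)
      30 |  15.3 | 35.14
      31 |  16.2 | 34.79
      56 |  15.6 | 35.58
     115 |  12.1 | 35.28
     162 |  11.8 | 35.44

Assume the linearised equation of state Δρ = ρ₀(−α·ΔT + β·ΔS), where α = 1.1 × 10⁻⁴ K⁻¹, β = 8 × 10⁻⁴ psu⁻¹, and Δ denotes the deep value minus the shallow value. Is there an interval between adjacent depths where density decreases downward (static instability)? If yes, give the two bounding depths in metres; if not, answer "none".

Evaluate Δρ/ρ₀ = −αΔT + βΔS across each adjacent pair:
  30–31 m: −αΔT+βΔS = −(1.1 × 10⁻⁴)(+0.9)+(8 × 10⁻⁴)(-0.35) = -3.8 × 10⁻⁴ → UNSTABLE
  31–56 m: −αΔT+βΔS = −(1.1 × 10⁻⁴)(-0.6)+(8 × 10⁻⁴)(+0.79) = 7.0 × 10⁻⁴ → stable
  56–115 m: −αΔT+βΔS = −(1.1 × 10⁻⁴)(-3.5)+(8 × 10⁻⁴)(-0.30) = 1.5 × 10⁻⁴ → stable
  115–162 m: −αΔT+βΔS = −(1.1 × 10⁻⁴)(-0.3)+(8 × 10⁻⁴)(+0.16) = 1.6 × 10⁻⁴ → stable
The 30–31 m interval has Δρ < 0: lighter water underlies denser water.

30–31 m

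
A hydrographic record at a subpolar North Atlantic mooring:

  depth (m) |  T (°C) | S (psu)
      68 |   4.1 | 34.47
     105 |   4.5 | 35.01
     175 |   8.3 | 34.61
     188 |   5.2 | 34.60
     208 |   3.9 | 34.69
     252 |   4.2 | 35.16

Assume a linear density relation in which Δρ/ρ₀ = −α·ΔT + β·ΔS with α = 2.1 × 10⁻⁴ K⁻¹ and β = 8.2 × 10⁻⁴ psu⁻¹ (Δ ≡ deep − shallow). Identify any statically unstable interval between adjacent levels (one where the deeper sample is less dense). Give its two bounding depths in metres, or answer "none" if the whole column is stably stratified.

105–175 m

Evaluate Δρ/ρ₀ = −αΔT + βΔS across each adjacent pair:
  68–105 m: −αΔT+βΔS = −(2.1 × 10⁻⁴)(+0.4)+(8.2 × 10⁻⁴)(+0.54) = 3.6 × 10⁻⁴ → stable
  105–175 m: −αΔT+βΔS = −(2.1 × 10⁻⁴)(+3.8)+(8.2 × 10⁻⁴)(-0.40) = -1.1 × 10⁻³ → UNSTABLE
  175–188 m: −αΔT+βΔS = −(2.1 × 10⁻⁴)(-3.1)+(8.2 × 10⁻⁴)(-0.01) = 6.4 × 10⁻⁴ → stable
  188–208 m: −αΔT+βΔS = −(2.1 × 10⁻⁴)(-1.3)+(8.2 × 10⁻⁴)(+0.09) = 3.5 × 10⁻⁴ → stable
  208–252 m: −αΔT+βΔS = −(2.1 × 10⁻⁴)(+0.3)+(8.2 × 10⁻⁴)(+0.47) = 3.2 × 10⁻⁴ → stable
The 105–175 m interval has Δρ < 0: lighter water underlies denser water.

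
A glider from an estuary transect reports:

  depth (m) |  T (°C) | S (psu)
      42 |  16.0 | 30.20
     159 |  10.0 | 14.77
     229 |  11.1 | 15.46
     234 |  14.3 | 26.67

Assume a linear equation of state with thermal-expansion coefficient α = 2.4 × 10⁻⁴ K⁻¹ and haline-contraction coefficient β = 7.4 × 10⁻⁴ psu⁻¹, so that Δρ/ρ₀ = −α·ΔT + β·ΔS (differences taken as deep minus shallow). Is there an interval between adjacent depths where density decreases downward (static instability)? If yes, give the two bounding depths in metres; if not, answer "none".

42–159 m

Evaluate Δρ/ρ₀ = −αΔT + βΔS across each adjacent pair:
  42–159 m: −αΔT+βΔS = −(2.4 × 10⁻⁴)(-6.0)+(7.4 × 10⁻⁴)(-15.43) = -0.010 → UNSTABLE
  159–229 m: −αΔT+βΔS = −(2.4 × 10⁻⁴)(+1.1)+(7.4 × 10⁻⁴)(+0.69) = 2.5 × 10⁻⁴ → stable
  229–234 m: −αΔT+βΔS = −(2.4 × 10⁻⁴)(+3.2)+(7.4 × 10⁻⁴)(+11.21) = 7.5 × 10⁻³ → stable
The 42–159 m interval has Δρ < 0: lighter water underlies denser water.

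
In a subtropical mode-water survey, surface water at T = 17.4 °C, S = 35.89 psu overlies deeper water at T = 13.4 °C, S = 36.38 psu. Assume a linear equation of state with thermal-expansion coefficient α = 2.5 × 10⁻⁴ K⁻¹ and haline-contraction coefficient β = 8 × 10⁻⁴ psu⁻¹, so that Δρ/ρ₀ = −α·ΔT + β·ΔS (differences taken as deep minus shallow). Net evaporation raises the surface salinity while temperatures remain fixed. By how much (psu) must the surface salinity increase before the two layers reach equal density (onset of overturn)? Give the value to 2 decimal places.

Neutral buoyancy requires −α(T_deep − T_surf) + β(S_deep − S_surf′) = 0.
S_surf′ = S_deep − (α/β)·ΔT = 36.38 − (2.5 × 10⁻⁴/8 × 10⁻⁴)·(-4.0) = 37.6300 psu.
Increase required: 37.6300 − 35.89 = 1.7400 psu.

1.74 psu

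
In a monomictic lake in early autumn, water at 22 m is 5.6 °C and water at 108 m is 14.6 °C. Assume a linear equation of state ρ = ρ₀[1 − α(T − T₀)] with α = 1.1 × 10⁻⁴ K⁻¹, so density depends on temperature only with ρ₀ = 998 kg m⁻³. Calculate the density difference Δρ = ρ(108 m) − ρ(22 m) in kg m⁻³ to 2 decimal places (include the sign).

-0.99 kg m⁻³

ΔT = +9.0 K, Δρ/ρ₀ = −αΔT = -9.90 × 10⁻⁴.
Δρ = 998 × (-9.90 × 10⁻⁴) = -0.99 kg m⁻³.
Negative Δρ: lighter below, statically unstable.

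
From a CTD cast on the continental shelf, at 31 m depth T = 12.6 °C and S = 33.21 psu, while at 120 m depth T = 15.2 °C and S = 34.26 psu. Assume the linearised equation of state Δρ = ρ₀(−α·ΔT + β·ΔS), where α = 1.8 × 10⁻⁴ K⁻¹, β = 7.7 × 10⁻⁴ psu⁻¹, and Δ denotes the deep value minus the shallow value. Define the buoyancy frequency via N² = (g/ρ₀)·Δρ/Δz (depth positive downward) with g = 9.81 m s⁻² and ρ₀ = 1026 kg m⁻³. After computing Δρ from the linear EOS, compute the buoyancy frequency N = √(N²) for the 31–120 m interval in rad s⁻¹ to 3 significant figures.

ΔT = +2.6 K, ΔS = +1.05 psu (deep − shallow).
Δρ/ρ₀ = −αΔT + βΔS = -4.68 × 10⁻⁴ + 8.085 × 10⁻⁴ = 3.405 × 10⁻⁴, so Δρ ≈ 0.3494 kg m⁻³.
N² = (g/ρ₀)·Δρ/Δz = g·(Δρ/ρ₀)/Δz = 9.81 × 3.405 × 10⁻⁴ / 89 = 3.7532 × 10⁻⁵ s⁻².
N = √(3.7532 × 10⁻⁵) = 6.1263 × 10⁻³ rad s⁻¹ ≈ 6.13 × 10⁻³ rad s⁻¹.

6.13 × 10⁻³ rad s⁻¹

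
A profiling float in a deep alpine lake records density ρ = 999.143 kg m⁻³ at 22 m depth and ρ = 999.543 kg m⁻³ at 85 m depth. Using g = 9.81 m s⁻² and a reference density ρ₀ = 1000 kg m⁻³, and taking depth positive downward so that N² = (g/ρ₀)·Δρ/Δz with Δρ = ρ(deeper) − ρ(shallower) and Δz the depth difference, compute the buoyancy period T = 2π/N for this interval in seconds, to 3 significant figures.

796 s

Δρ = 999.543 − 999.143 = 0.400 kg m⁻³ over Δz = 85 − 22 = 63 m.
N² = (9.81/1000) × (0.400/63) = 6.2286 × 10⁻⁵ s⁻².
N = √(6.2286 × 10⁻⁵) = 7.8921 × 10⁻³ rad s⁻¹, so T = 2π/N = 796.14 s ≈ 796 s.
Since Δρ > 0 the layer is stably stratified.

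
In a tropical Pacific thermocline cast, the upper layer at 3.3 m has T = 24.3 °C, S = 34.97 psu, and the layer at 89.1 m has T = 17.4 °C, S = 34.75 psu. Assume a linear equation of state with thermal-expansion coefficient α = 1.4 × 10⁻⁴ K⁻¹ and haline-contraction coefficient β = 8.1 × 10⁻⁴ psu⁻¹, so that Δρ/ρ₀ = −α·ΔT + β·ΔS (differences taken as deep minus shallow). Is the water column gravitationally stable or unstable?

ΔT = 17.4 − 24.3 = -6.9 K and ΔS = 34.75 − 34.97 = -0.22 psu (deep − shallow).
−αΔT = 9.66 × 10⁻⁴; βΔS = -1.782 × 10⁻⁴; sum Δρ/ρ₀ = 7.878 × 10⁻⁴.
Δρ/ρ₀ > 0, so Δρ > 0: deeper water is denser → statically stable.

stable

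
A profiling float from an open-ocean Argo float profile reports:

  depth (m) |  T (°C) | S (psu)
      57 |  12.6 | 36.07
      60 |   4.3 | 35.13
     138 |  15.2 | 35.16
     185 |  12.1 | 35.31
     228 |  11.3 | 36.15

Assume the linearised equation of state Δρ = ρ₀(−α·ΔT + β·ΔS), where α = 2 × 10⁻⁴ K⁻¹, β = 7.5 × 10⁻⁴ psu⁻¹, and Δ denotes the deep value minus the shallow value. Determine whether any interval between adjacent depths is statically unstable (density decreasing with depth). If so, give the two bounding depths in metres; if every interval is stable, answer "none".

60–138 m

Evaluate Δρ/ρ₀ = −αΔT + βΔS across each adjacent pair:
  57–60 m: −αΔT+βΔS = −(2 × 10⁻⁴)(-8.3)+(7.5 × 10⁻⁴)(-0.94) = 9.6 × 10⁻⁴ → stable
  60–138 m: −αΔT+βΔS = −(2 × 10⁻⁴)(+10.9)+(7.5 × 10⁻⁴)(+0.03) = -2.2 × 10⁻³ → UNSTABLE
  138–185 m: −αΔT+βΔS = −(2 × 10⁻⁴)(-3.1)+(7.5 × 10⁻⁴)(+0.15) = 7.3 × 10⁻⁴ → stable
  185–228 m: −αΔT+βΔS = −(2 × 10⁻⁴)(-0.8)+(7.5 × 10⁻⁴)(+0.84) = 7.9 × 10⁻⁴ → stable
The 60–138 m interval has Δρ < 0: lighter water underlies denser water.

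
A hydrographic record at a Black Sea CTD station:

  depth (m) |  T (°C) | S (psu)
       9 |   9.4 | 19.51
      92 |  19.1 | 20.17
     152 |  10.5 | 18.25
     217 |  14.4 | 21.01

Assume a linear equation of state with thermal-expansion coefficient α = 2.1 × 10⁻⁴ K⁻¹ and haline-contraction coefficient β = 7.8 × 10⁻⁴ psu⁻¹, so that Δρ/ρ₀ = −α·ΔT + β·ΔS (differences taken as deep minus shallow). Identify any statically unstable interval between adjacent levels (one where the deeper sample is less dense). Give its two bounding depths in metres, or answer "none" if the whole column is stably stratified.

9–92 m

Evaluate Δρ/ρ₀ = −αΔT + βΔS across each adjacent pair:
  9–92 m: −αΔT+βΔS = −(2.1 × 10⁻⁴)(+9.7)+(7.8 × 10⁻⁴)(+0.66) = -1.5 × 10⁻³ → UNSTABLE
  92–152 m: −αΔT+βΔS = −(2.1 × 10⁻⁴)(-8.6)+(7.8 × 10⁻⁴)(-1.92) = 3.1 × 10⁻⁴ → stable
  152–217 m: −αΔT+βΔS = −(2.1 × 10⁻⁴)(+3.9)+(7.8 × 10⁻⁴)(+2.76) = 1.3 × 10⁻³ → stable
The 9–92 m interval has Δρ < 0: lighter water underlies denser water.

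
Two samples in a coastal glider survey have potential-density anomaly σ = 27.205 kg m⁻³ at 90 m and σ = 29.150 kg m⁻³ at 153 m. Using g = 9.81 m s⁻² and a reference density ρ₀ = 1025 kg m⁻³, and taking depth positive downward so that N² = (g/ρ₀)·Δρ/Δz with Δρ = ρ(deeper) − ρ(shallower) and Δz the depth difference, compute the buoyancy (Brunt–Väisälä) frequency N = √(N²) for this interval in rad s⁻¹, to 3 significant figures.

Δρ = 1029.150 − 1027.205 = 1.945 kg m⁻³ over Δz = 153 − 90 = 63 m.
N² = (9.81/1025) × (1.945/63) = 2.9548 × 10⁻⁴ s⁻².
N = √(2.9548 × 10⁻⁴) = 0.017190 rad s⁻¹ ≈ 0.0172 rad s⁻¹.

0.0172 rad s⁻¹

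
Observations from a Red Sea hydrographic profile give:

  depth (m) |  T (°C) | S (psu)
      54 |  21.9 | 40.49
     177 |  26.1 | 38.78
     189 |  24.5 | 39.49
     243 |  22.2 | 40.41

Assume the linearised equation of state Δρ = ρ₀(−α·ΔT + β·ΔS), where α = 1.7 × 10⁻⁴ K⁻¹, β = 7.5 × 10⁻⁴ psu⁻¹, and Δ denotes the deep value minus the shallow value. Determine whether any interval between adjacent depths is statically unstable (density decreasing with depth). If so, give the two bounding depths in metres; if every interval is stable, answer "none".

Evaluate Δρ/ρ₀ = −αΔT + βΔS across each adjacent pair:
  54–177 m: −αΔT+βΔS = −(1.7 × 10⁻⁴)(+4.2)+(7.5 × 10⁻⁴)(-1.71) = -2.0 × 10⁻³ → UNSTABLE
  177–189 m: −αΔT+βΔS = −(1.7 × 10⁻⁴)(-1.6)+(7.5 × 10⁻⁴)(+0.71) = 8.0 × 10⁻⁴ → stable
  189–243 m: −αΔT+βΔS = −(1.7 × 10⁻⁴)(-2.3)+(7.5 × 10⁻⁴)(+0.92) = 1.1 × 10⁻³ → stable
The 54–177 m interval has Δρ < 0: lighter water underlies denser water.

54–177 m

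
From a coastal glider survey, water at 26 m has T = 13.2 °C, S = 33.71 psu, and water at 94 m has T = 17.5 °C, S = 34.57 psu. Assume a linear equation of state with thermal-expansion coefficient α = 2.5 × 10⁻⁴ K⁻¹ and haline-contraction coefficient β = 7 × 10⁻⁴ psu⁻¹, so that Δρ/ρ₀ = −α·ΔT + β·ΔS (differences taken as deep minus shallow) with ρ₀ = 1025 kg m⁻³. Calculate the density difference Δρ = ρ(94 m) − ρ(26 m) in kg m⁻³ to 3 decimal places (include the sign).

-0.485 kg m⁻³

ΔT = +4.3 K, ΔS = +0.86 psu (deep − shallow).
Δρ/ρ₀ = −(2.5 × 10⁻⁴)(+4.3) + (7 × 10⁻⁴)(+0.86) = -4.73 × 10⁻⁴.
Δρ = 1025 × (-4.73 × 10⁻⁴) = -0.485 kg m⁻³.
Negative Δρ: lighter below, statically unstable.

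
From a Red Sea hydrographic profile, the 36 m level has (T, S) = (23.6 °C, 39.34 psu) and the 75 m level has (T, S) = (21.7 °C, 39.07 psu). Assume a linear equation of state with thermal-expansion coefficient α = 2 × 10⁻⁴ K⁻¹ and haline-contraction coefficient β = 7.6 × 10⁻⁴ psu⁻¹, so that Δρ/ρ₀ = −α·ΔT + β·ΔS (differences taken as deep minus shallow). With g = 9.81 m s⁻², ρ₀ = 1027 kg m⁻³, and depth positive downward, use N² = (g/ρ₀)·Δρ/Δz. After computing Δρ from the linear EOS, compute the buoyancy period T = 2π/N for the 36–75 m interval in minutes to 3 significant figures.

ΔT = -1.9 K, ΔS = -0.27 psu (deep − shallow).
Δρ/ρ₀ = −αΔT + βΔS = 3.80 × 10⁻⁴ − 2.052 × 10⁻⁴ = 1.748 × 10⁻⁴, so Δρ ≈ 0.1795 kg m⁻³.
N² = (g/ρ₀)·Δρ/Δz = g·(Δρ/ρ₀)/Δz = 9.81 × 1.748 × 10⁻⁴ / 39 = 4.3969 × 10⁻⁵ s⁻².
N = √(4.3969 × 10⁻⁵) = 6.6309 × 10⁻³ rad s⁻¹ → T = 2π/N = 947.56 s = 15.793 min ≈ 15.8 min.

15.8 min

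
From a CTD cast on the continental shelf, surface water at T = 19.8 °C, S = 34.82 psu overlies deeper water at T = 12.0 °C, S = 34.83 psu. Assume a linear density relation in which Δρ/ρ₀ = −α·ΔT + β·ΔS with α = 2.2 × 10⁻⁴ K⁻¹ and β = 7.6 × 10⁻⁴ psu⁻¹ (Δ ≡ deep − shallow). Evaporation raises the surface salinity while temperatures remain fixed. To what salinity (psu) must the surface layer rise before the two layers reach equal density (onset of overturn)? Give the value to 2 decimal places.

Neutral buoyancy requires −α(T_deep − T_surf) + β(S_deep − S_surf′) = 0.
S_surf′ = S_deep − (α/β)·ΔT = 34.83 − (2.2 × 10⁻⁴/7.6 × 10⁻⁴)·(-7.8) = 37.0879 psu.
Increase required: 37.0879 − 34.82 = 2.2679 psu.

37.09 psu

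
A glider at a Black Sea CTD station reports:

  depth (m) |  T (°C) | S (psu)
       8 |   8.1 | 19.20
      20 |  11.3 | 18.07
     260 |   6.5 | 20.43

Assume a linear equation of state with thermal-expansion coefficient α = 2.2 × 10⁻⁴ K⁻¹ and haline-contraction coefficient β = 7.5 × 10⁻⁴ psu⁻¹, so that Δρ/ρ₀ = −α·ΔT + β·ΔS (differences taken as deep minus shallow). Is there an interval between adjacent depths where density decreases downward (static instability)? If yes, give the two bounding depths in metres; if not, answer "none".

8–20 m

Evaluate Δρ/ρ₀ = −αΔT + βΔS across each adjacent pair:
  8–20 m: −αΔT+βΔS = −(2.2 × 10⁻⁴)(+3.2)+(7.5 × 10⁻⁴)(-1.13) = -1.6 × 10⁻³ → UNSTABLE
  20–260 m: −αΔT+βΔS = −(2.2 × 10⁻⁴)(-4.8)+(7.5 × 10⁻⁴)(+2.36) = 2.8 × 10⁻³ → stable
The 8–20 m interval has Δρ < 0: lighter water underlies denser water.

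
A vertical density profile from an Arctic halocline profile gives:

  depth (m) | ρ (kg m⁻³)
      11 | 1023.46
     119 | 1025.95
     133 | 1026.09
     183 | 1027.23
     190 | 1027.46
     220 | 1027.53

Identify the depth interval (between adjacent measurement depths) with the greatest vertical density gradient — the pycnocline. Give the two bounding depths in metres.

183–190 m

Compute the density gradient over each adjacent pair:
  11–119 m: Δρ/Δz = 2.49/108 = 0.023 kg m⁻⁴
  119–133 m: Δρ/Δz = 0.14/14 = 0.010 kg m⁻⁴
  133–183 m: Δρ/Δz = 1.14/50 = 0.023 kg m⁻⁴
  183–190 m: Δρ/Δz = 0.23/7 = 0.033 kg m⁻⁴
  190–220 m: Δρ/Δz = 0.07/30 = 2.3 × 10⁻³ kg m⁻⁴
The largest gradient is in the 183–190 m interval — the pycnocline.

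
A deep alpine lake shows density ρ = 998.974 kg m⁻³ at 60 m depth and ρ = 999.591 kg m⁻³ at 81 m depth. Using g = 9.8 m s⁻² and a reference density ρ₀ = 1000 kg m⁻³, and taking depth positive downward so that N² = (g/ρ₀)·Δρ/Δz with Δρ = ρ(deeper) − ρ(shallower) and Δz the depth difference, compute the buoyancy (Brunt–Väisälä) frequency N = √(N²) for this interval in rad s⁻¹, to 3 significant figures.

Δρ = 999.591 − 998.974 = 0.617 kg m⁻³ over Δz = 81 − 60 = 21 m.
N² = (9.8/1000) × (0.617/21) = 2.8793 × 10⁻⁴ s⁻².
N = √(2.8793 × 10⁻⁴) = 0.016969 rad s⁻¹ ≈ 0.0170 rad s⁻¹.
N² > 0, so the interval is statically stable.

0.0170 rad s⁻¹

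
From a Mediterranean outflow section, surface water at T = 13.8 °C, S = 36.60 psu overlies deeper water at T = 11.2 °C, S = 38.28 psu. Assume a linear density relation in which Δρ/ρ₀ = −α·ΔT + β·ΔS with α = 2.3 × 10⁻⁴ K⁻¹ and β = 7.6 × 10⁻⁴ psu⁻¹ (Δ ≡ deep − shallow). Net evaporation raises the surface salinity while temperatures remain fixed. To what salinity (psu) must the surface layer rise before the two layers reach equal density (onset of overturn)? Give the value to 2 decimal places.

Neutral buoyancy requires −α(T_deep − T_surf) + β(S_deep − S_surf′) = 0.
S_surf′ = S_deep − (α/β)·ΔT = 38.28 − (2.3 × 10⁻⁴/7.6 × 10⁻⁴)·(-2.6) = 39.0668 psu.
Increase required: 39.0668 − 36.60 = 2.4668 psu.

39.07 psu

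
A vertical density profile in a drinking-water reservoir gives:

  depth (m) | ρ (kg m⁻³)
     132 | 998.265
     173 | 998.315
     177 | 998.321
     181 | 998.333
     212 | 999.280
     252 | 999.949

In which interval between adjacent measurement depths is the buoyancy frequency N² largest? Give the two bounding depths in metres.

181–212 m

Compute the density gradient over each adjacent pair:
  132–173 m: Δρ/Δz = 0.050/41 = 1.2 × 10⁻³ kg m⁻⁴
  173–177 m: Δρ/Δz = 0.006/4 = 1.5 × 10⁻³ kg m⁻⁴
  177–181 m: Δρ/Δz = 0.012/4 = 3.0 × 10⁻³ kg m⁻⁴
  181–212 m: Δρ/Δz = 0.947/31 = 0.031 kg m⁻⁴
  212–252 m: Δρ/Δz = 0.669/40 = 0.017 kg m⁻⁴
The largest gradient is in the 181–212 m interval — the pycnocline.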